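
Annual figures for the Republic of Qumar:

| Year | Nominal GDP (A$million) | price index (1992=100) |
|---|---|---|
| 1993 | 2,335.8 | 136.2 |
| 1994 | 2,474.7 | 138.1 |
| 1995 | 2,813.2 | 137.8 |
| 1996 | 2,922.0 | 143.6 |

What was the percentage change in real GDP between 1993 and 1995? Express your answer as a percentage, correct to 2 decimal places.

Real GDP 1993 = 2335.8/1.362 = 1714.98.
Real GDP 1995 = 2813.2/1.378 = 2041.51.
Change = 2041.51/1714.98 − 1 = 0.1904.

19.04%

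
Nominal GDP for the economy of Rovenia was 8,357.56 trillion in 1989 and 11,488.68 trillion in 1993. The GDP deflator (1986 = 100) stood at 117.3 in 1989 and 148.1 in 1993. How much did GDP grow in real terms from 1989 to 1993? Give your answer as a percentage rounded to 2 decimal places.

8.88%

Deflate each year: 1989 → 8357.56/1.173 = 7124.94; 1993 → 11488.68/1.481 = 7757.38.
So real GDP changed by 7757.38/7124.94 − 1 = 0.0888, i.e. 8.88%.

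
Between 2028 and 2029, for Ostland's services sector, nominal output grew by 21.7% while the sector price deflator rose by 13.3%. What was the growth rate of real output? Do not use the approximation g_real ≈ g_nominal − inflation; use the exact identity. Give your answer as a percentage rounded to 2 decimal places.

7.41%

(1 + g_nom) = (1 + g_real)(1 + π), so g_real = 1.2170 / 1.1330 − 1 = 0.07414.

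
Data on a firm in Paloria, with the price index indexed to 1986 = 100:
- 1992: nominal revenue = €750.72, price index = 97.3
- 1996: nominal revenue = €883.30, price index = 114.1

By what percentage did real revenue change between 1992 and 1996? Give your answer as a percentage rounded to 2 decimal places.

0.34%

Deflate each year: 1992 → 750.72/0.973 = 771.55; 1996 → 883.30/1.141 = 774.15.
So real revenue changed by 774.15/771.55 − 1 = 0.0034, i.e. 0.34%.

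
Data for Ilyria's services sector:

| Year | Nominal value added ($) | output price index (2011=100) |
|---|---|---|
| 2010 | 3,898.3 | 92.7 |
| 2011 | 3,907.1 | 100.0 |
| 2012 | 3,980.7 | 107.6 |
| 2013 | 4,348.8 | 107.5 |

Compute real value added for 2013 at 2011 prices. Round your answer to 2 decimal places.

Real value added 2013 = 4348.8 / 1.075 = 4045.40.

$4,045.40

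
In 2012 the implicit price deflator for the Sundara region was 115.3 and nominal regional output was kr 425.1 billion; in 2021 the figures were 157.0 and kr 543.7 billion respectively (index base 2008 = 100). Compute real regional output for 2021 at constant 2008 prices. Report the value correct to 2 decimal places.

kr 346.31 billion

Real regional output = Nominal / (implicit price deflator/100) = 543.7 / 1.570 = 346.31.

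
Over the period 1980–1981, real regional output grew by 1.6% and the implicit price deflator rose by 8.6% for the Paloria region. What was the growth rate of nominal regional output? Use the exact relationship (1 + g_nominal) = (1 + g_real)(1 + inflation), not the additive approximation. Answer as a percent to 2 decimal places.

(1 + g_nom) = (1 + g_real)(1 + π) = 1.0160 × 1.0860 = 1.10338.

10.34%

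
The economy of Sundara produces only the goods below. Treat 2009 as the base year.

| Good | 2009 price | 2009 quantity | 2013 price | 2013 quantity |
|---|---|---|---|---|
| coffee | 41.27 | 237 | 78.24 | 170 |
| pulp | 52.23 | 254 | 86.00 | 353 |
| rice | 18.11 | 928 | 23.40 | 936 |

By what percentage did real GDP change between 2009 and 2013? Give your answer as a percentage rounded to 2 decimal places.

6.40%

Real GDP 2009 = Nominal GDP 2009 = 41.27·237 + 52.23·254 + 18.11·928 = 39853.49.
Real GDP 2013 (at 2009 prices) = 41.27·170 + 52.23·353 + 18.11·936 = 42404.05.
Real growth = 42404.05/39853.49 − 1 = 0.0640.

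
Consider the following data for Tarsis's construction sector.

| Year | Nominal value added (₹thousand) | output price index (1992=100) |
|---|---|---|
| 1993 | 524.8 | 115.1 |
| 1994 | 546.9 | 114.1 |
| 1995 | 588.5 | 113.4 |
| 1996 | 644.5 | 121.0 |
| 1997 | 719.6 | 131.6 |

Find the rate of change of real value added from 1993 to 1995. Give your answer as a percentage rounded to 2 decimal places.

Real value added 1993 = 524.8/1.151 = 455.95.
Real value added 1995 = 588.5/1.134 = 518.96.
Change = 518.96/455.95 − 1 = 0.1382.

13.82%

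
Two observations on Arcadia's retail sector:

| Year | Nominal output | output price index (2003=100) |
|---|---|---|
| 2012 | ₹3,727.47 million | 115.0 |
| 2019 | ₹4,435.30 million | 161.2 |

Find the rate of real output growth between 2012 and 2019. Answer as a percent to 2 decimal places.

Deflate each year: 2012 → 3727.47/1.150 = 3241.28; 2019 → 4435.30/1.612 = 2751.43.
So real output changed by 2751.43/3241.28 − 1 = -0.1511, i.e. -15.11%.

-15.11%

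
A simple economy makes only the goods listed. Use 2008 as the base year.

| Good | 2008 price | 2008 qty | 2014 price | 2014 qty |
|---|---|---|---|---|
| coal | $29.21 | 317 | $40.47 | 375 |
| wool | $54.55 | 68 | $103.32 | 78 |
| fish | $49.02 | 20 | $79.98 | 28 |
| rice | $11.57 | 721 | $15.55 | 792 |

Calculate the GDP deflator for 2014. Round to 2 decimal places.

Nominal GDP 2014 = 40.47·375 + 103.32·78 + 79.98·28 + 15.55·792 = 37790.25.
Real GDP 2014 (at 2008 prices) = 29.21·375 + 54.55·78 + 49.02·28 + 11.57·792 = 25744.65.
Deflator = Nominal/Real × 100 = 37790.25/25744.65 × 100 = 146.789.

146.79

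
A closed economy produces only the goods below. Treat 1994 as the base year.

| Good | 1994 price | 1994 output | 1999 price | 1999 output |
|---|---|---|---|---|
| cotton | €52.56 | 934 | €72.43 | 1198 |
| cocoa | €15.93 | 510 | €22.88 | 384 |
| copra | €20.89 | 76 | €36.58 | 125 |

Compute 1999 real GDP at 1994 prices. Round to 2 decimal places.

Real GDP 1999 = Σ (p_1994 × q_1999) = 52.56·1198 + 15.93·384 + 20.89·125 = 71695.25.

€71695.25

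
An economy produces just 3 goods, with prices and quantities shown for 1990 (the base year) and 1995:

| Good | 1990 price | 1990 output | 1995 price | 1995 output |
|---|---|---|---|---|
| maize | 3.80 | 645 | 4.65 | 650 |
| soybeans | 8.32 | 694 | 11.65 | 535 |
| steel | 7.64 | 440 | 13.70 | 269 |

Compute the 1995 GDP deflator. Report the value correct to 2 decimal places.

Nominal GDP 1995 = 4.65·650 + 11.65·535 + 13.70·269 = 12940.55.
Real GDP 1995 (at 1990 prices) = 3.80·650 + 8.32·535 + 7.64·269 = 8976.36.
Deflator = Nominal/Real × 100 = 12940.55/8976.36 × 100 = 144.163.

144.16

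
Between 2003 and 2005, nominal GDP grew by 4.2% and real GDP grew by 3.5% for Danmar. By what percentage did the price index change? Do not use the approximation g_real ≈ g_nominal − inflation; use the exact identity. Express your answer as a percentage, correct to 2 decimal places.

(1 + g_nom) = (1 + g_real)(1 + π), so π = 1.0420 / 1.0350 − 1 = 0.00676.

0.68%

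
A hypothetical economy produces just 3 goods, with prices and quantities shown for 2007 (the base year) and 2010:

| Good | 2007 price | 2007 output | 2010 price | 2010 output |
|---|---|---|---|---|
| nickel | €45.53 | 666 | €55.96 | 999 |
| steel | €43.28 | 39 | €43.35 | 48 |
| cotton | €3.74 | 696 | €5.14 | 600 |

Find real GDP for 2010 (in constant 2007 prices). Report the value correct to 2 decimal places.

Real GDP 2010 = Σ (p_2007 × q_2010) = 45.53·999 + 43.28·48 + 3.74·600 = 49805.91.

€49805.91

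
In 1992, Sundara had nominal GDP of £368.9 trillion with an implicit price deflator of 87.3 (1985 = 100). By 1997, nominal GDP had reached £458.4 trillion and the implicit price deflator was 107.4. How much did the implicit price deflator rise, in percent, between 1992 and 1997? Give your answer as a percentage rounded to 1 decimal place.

Price-level change = 107.4 / 87.3 − 1 = 0.2302.

23.0%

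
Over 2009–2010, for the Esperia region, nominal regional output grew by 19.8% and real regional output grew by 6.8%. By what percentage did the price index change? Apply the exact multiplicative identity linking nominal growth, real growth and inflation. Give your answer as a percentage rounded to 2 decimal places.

12.17%

(1 + g_nom) = (1 + g_real)(1 + π), so π = 1.1980 / 1.0680 − 1 = 0.12172.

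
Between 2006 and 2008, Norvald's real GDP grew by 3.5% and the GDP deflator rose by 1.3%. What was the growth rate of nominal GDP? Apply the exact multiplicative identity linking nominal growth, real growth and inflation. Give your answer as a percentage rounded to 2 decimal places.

4.85%

(1 + g_nom) = (1 + g_real)(1 + π) = 1.0350 × 1.0130 = 1.04846.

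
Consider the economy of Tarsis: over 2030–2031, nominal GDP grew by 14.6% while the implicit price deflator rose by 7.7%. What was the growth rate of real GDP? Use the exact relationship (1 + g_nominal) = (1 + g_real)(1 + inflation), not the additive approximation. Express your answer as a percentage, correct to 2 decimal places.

(1 + g_nom) = (1 + g_real)(1 + π), so g_real = 1.1460 / 1.0770 − 1 = 0.06407.

6.41%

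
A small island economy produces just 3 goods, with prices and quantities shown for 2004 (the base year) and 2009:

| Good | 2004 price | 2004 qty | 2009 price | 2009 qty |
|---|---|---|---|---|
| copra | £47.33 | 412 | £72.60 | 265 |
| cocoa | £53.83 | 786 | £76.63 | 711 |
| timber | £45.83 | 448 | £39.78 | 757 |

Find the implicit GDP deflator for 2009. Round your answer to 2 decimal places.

Nominal GDP 2009 = 72.60·265 + 76.63·711 + 39.78·757 = 103836.39.
Real GDP 2009 (at 2004 prices) = 47.33·265 + 53.83·711 + 45.83·757 = 85508.89.
Deflator = Nominal/Real × 100 = 103836.39/85508.89 × 100 = 121.433.

121.43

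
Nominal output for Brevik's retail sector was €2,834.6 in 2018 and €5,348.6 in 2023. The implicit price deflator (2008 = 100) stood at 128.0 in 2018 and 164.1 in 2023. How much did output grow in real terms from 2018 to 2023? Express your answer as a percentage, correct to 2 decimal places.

Real output 2018 = 2834.6 / 1.280 = 2214.53.
Real output 2023 = 5348.6 / 1.641 = 3259.35.
Real growth = 3259.35 / 2214.53 − 1 = 0.4718.

47.18%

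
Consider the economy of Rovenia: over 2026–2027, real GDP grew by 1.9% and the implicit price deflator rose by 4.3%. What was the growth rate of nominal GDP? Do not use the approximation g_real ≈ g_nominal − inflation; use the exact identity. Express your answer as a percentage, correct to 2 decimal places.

(1 + g_nom) = (1 + g_real)(1 + π) = 1.0190 × 1.0430 = 1.06282.

6.28%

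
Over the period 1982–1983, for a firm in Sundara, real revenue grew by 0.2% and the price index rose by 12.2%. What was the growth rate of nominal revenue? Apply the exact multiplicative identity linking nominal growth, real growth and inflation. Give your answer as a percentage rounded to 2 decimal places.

(1 + g_nom) = (1 + g_real)(1 + π) = 1.0020 × 1.1220 = 1.12424.

12.42%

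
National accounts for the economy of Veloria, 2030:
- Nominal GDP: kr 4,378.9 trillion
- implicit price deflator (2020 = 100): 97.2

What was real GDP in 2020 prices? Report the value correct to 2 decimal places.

Real GDP = Nominal / (implicit price deflator/100) = 4378.9 / 0.972 = 4505.04.

kr 4,505.04 trillion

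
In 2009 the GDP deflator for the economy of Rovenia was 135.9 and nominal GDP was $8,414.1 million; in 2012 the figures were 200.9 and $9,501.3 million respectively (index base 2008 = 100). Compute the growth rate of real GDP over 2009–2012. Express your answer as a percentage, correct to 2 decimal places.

-23.61%

Deflate each year: 2009 → 8414.1/1.359 = 6191.39; 2012 → 9501.3/2.009 = 4729.37.
So real GDP changed by 4729.37/6191.39 − 1 = -0.2361, i.e. -23.61%.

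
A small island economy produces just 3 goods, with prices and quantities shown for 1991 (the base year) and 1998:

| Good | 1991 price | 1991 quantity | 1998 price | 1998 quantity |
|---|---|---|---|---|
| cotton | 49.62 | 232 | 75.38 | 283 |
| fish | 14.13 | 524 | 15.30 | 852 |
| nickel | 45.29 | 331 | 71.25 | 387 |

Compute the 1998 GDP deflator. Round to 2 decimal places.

142.04

Nominal GDP 1998 = 75.38·283 + 15.30·852 + 71.25·387 = 61941.89.
Real GDP 1998 (at 1991 prices) = 49.62·283 + 14.13·852 + 45.29·387 = 43608.45.
Deflator = Nominal/Real × 100 = 61941.89/43608.45 × 100 = 142.041.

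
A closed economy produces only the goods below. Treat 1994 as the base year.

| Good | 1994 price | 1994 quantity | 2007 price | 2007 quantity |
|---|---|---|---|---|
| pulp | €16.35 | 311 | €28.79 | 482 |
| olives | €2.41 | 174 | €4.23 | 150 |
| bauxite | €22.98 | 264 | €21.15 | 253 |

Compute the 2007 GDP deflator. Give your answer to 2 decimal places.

Nominal GDP 2007 = 28.79·482 + 4.23·150 + 21.15·253 = 19862.23.
Real GDP 2007 (at 1994 prices) = 16.35·482 + 2.41·150 + 22.98·253 = 14056.14.
Deflator = Nominal/Real × 100 = 19862.23/14056.14 × 100 = 141.306.

141.31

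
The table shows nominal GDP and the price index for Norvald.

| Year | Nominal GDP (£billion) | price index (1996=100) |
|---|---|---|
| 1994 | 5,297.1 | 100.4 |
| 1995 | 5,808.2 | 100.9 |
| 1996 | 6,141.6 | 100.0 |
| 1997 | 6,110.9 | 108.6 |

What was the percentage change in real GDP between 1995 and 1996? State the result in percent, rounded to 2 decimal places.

Real GDP 1995 = 5808.2/1.009 = 5756.39.
Real GDP 1996 = 6141.6/1.000 = 6141.60.
Change = 6141.60/5756.39 − 1 = 0.0669.

6.69%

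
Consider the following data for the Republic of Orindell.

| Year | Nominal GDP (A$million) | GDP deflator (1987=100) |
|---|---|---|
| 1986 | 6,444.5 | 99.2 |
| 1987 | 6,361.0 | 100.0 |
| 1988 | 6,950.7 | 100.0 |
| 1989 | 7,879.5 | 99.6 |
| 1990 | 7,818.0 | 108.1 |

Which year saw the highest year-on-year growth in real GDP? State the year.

1989

1987: real = 6361.0/1.000 = 6361.00; growth vs 1986 (6496.47) = -2.09%.
1988: real = 6950.7/1.000 = 6950.70; growth vs 1987 (6361.00) = 9.27%.
1989: real = 7879.5/0.996 = 7911.14; growth vs 1988 (6950.70) = 13.82%.
1990: real = 7818.0/1.081 = 7232.19; growth vs 1989 (7911.14) = -8.58%.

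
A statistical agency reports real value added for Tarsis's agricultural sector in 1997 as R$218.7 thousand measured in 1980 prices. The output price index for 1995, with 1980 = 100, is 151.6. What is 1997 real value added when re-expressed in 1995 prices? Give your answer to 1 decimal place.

Real value added in 1995 prices = Real value added in 1980 prices × (P_1995/P_1980) = 218.7 × 1.516 = 331.55.

R$331.5 thousand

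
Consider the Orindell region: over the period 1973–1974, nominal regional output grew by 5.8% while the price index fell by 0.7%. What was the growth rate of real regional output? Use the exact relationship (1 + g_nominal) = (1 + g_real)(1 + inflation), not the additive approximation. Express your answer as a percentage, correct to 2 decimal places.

6.55%

(1 + g_nom) = (1 + g_real)(1 + π), so g_real = 1.0580 / 0.9930 − 1 = 0.06546.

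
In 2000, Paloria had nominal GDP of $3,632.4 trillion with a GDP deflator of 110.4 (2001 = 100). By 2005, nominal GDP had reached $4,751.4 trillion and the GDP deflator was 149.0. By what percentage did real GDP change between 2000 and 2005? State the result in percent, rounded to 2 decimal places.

Deflate each year: 2000 → 3632.4/1.104 = 3290.22; 2005 → 4751.4/1.490 = 3188.86.
So real GDP changed by 3188.86/3290.22 − 1 = -0.0308, i.e. -3.08%.

-3.08%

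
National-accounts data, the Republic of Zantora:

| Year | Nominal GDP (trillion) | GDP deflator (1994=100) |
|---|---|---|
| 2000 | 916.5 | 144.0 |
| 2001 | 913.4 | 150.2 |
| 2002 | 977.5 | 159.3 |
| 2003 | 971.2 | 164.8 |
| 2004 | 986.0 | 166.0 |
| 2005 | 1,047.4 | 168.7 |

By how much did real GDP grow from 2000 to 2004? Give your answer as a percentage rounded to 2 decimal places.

-6.67%

Real GDP 2000 = 916.5/1.440 = 636.46.
Real GDP 2004 = 986.0/1.660 = 593.98.
Change = 593.98/636.46 − 1 = -0.0667.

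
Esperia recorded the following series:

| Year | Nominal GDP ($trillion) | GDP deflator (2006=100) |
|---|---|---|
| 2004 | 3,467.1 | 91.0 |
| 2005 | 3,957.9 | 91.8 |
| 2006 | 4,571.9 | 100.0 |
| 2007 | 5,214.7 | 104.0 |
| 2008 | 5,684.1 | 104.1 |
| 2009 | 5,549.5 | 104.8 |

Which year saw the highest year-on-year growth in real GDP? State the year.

2005: real = 3957.9/0.918 = 4311.44; growth vs 2004 (3810.00) = 13.16%.
2006: real = 4571.9/1.000 = 4571.90; growth vs 2005 (4311.44) = 6.04%.
2007: real = 5214.7/1.040 = 5014.13; growth vs 2006 (4571.90) = 9.67%.
2008: real = 5684.1/1.041 = 5460.23; growth vs 2007 (5014.13) = 8.90%.
2009: real = 5549.5/1.048 = 5295.32; growth vs 2008 (5460.23) = -3.02%.

2005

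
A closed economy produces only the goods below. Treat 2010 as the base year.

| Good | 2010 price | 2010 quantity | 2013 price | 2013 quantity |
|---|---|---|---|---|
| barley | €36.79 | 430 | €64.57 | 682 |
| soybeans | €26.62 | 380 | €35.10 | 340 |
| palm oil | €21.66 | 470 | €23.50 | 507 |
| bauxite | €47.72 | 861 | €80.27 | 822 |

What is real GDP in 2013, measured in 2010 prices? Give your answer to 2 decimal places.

Real GDP 2013 = Σ (p_2010 × q_2013) = 36.79·682 + 26.62·340 + 21.66·507 + 47.72·822 = 84349.04.

€84349.04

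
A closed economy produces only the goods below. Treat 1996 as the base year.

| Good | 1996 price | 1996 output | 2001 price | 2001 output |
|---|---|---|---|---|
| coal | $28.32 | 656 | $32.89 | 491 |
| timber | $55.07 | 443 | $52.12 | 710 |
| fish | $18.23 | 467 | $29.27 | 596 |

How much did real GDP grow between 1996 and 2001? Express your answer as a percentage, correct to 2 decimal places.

Real GDP 1996 = Nominal GDP 1996 = 28.32·656 + 55.07·443 + 18.23·467 = 51487.34.
Real GDP 2001 (at 1996 prices) = 28.32·491 + 55.07·710 + 18.23·596 = 63869.90.
Real growth = 63869.90/51487.34 − 1 = 0.2405.

24.05%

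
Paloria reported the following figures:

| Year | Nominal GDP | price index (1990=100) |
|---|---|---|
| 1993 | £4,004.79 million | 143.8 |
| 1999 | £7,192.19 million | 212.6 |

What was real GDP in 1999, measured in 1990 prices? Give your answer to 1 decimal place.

Real GDP = Nominal / (price index/100) = 7192.19 / 2.126 = 3382.97.

£3,383.0 million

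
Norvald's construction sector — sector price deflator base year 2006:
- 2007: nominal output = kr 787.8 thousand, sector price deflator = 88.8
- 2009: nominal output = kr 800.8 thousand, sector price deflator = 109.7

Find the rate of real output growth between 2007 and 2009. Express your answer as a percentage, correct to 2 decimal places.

-17.72%

Real output 2007 = 787.8 / 0.888 = 887.16.
Real output 2009 = 800.8 / 1.097 = 729.99.
Real growth = 729.99 / 887.16 − 1 = -0.1772.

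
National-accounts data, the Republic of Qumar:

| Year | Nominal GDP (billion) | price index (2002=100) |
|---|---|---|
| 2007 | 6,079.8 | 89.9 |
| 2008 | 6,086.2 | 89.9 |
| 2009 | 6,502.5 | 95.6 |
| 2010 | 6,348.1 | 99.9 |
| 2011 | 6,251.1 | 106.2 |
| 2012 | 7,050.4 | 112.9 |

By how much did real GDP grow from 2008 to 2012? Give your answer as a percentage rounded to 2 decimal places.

-7.76%

Real GDP 2008 = 6086.2/0.899 = 6769.97.
Real GDP 2012 = 7050.4/1.129 = 6244.82.
Change = 6244.82/6769.97 − 1 = -0.0776.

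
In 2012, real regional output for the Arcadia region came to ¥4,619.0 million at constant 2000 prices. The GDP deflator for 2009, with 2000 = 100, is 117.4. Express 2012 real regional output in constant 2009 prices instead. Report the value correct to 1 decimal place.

¥5,422.7 million

Real regional output in 2009 prices = Real regional output in 2000 prices × (P_2009/P_2000) = 4619.0 × 1.174 = 5422.71.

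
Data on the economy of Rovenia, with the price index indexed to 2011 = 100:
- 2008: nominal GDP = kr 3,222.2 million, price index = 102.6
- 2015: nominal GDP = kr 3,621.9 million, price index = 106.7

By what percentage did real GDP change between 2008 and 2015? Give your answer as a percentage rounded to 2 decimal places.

Real GDP 2008 = 3222.2 / 1.026 = 3140.55.
Real GDP 2015 = 3621.9 / 1.067 = 3394.47.
Real growth = 3394.47 / 3140.55 − 1 = 0.0809.

8.09%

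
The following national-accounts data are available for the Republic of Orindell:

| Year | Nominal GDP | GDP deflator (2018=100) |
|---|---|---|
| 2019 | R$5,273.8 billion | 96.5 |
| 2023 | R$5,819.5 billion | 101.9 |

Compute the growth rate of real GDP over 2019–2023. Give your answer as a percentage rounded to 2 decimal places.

Deflate each year: 2019 → 5273.8/0.965 = 5465.08; 2023 → 5819.5/1.019 = 5710.99.
So real GDP changed by 5710.99/5465.08 − 1 = 0.0450, i.e. 4.50%.

4.50%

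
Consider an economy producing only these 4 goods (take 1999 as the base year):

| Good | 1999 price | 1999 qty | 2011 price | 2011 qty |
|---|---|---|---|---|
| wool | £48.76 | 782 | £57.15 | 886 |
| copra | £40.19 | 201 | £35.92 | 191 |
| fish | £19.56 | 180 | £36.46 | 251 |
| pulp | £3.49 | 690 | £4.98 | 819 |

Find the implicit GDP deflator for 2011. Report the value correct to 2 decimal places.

Nominal GDP 2011 = 57.15·886 + 35.92·191 + 36.46·251 + 4.98·819 = 70725.70.
Real GDP 2011 (at 1999 prices) = 48.76·886 + 40.19·191 + 19.56·251 + 3.49·819 = 58645.52.
Deflator = Nominal/Real × 100 = 70725.70/58645.52 × 100 = 120.599.

120.60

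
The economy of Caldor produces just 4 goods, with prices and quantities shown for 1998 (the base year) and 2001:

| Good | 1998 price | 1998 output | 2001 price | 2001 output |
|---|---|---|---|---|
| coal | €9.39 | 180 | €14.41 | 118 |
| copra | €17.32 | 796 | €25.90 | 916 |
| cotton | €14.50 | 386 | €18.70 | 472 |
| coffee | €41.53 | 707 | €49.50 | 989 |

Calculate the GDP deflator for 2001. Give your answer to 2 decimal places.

128.23

Nominal GDP 2001 = 14.41·118 + 25.90·916 + 18.70·472 + 49.50·989 = 83206.68.
Real GDP 2001 (at 1998 prices) = 9.39·118 + 17.32·916 + 14.50·472 + 41.53·989 = 64890.31.
Deflator = Nominal/Real × 100 = 83206.68/64890.31 × 100 = 128.227.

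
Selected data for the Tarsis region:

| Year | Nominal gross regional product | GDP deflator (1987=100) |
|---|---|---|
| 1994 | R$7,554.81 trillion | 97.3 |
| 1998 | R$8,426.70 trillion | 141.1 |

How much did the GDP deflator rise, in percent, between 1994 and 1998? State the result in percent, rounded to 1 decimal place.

45.0%

Price-level change = 141.1 / 97.3 − 1 = 0.4502.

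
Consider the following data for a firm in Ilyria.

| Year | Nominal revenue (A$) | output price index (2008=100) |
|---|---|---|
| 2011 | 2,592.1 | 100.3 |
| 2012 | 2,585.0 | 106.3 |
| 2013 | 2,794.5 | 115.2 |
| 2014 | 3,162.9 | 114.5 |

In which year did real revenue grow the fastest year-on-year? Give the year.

2014

2012: real = 2585.0/1.063 = 2431.80; growth vs 2011 (2584.35) = -5.90%.
2013: real = 2794.5/1.152 = 2425.78; growth vs 2012 (2431.80) = -0.25%.
2014: real = 3162.9/1.145 = 2762.36; growth vs 2013 (2425.78) = 13.88%.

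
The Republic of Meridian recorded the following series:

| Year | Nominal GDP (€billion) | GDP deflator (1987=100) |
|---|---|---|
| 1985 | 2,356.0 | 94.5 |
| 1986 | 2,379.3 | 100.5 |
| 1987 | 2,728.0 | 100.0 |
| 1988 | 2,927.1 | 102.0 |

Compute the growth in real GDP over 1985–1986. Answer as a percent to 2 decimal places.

-5.04%

Real GDP 1985 = 2356.0/0.945 = 2493.12.
Real GDP 1986 = 2379.3/1.005 = 2367.46.
Change = 2367.46/2493.12 − 1 = -0.0504.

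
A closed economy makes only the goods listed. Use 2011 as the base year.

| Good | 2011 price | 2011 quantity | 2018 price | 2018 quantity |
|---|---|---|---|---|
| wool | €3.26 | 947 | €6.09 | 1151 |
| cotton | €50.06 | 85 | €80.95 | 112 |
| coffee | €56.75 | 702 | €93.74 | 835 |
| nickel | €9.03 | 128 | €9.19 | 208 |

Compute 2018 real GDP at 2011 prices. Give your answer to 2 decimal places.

Real GDP 2018 = Σ (p_2011 × q_2018) = 3.26·1151 + 50.06·112 + 56.75·835 + 9.03·208 = 58623.47.

€58623.47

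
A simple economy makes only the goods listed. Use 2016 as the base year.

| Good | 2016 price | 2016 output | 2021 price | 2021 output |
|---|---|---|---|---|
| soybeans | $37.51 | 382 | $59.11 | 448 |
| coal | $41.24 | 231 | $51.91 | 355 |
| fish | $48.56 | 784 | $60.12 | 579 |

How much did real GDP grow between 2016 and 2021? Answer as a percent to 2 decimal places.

Real GDP 2016 = Nominal GDP 2016 = 37.51·382 + 41.24·231 + 48.56·784 = 61926.30.
Real GDP 2021 (at 2016 prices) = 37.51·448 + 41.24·355 + 48.56·579 = 59560.92.
Real growth = 59560.92/61926.30 − 1 = -0.0382.

-3.82%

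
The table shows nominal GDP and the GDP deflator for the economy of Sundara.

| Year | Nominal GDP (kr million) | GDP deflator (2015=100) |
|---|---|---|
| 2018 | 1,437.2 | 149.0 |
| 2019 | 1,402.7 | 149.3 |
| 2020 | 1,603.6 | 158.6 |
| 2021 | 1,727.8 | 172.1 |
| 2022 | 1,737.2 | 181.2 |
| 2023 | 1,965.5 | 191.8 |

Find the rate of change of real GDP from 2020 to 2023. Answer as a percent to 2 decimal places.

Real GDP 2020 = 1603.6/1.586 = 1011.10.
Real GDP 2023 = 1965.5/1.918 = 1024.77.
Change = 1024.77/1011.10 − 1 = 0.0135.

1.35%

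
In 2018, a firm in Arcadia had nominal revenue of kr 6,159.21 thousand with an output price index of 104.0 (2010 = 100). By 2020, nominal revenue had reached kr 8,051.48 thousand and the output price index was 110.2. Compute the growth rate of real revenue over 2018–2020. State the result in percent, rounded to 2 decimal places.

23.37%

Deflate each year: 2018 → 6159.21/1.040 = 5922.32; 2020 → 8051.48/1.102 = 7306.24.
So real revenue changed by 7306.24/5922.32 − 1 = 0.2337, i.e. 23.37%.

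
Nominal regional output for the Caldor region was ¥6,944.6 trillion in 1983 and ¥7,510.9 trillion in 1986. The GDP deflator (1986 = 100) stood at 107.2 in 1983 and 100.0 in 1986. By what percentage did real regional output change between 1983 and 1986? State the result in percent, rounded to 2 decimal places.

Real regional output 1983 = 6944.6 / 1.072 = 6478.17.
Real regional output 1986 = 7510.9 / 1.000 = 7510.90.
Real growth = 7510.90 / 6478.17 − 1 = 0.1594.

15.94%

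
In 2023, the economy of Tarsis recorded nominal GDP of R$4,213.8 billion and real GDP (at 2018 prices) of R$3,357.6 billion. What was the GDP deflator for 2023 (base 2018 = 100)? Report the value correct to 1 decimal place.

125.5

GDP deflator = (Nominal / Real) × 100 = 4213.8 / 3357.6 × 100 = 125.50.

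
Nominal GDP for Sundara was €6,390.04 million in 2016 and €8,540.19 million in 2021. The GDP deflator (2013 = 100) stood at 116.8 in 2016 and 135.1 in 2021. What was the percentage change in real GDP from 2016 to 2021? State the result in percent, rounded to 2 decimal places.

Real GDP 2016 = 6390.04 / 1.168 = 5470.92.
Real GDP 2021 = 8540.19 / 1.351 = 6321.38.
Real growth = 6321.38 / 5470.92 − 1 = 0.1555.

15.55%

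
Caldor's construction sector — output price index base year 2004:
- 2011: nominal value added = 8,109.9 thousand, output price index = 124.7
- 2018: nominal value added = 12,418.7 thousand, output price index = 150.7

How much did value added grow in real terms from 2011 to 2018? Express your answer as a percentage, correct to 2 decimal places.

26.71%

Real value added 2011 = 8109.9 / 1.247 = 6503.53.
Real value added 2018 = 12418.7 / 1.507 = 8240.68.
Real growth = 8240.68 / 6503.53 − 1 = 0.2671.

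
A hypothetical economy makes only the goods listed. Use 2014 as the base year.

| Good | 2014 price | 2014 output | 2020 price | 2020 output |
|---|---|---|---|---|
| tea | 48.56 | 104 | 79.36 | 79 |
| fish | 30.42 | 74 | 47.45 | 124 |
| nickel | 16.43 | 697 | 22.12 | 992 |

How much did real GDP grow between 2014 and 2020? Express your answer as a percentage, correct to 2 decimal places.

Real GDP 2014 = Nominal GDP 2014 = 48.56·104 + 30.42·74 + 16.43·697 = 18753.03.
Real GDP 2020 (at 2014 prices) = 48.56·79 + 30.42·124 + 16.43·992 = 23906.88.
Real growth = 23906.88/18753.03 − 1 = 0.2748.

27.48%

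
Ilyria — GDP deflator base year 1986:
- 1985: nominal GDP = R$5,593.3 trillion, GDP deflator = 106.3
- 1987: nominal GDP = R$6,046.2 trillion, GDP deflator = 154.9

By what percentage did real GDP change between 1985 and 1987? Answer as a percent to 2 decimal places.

-25.82%

Real GDP 1985 = 5593.3 / 1.063 = 5261.81.
Real GDP 1987 = 6046.2 / 1.549 = 3903.29.
Real growth = 3903.29 / 5261.81 − 1 = -0.2582.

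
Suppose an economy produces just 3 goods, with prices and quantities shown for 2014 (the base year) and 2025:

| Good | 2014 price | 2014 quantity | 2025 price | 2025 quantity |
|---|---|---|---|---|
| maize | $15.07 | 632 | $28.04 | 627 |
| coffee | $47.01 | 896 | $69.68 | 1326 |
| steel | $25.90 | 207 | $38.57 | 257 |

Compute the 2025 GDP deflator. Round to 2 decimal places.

Nominal GDP 2025 = 28.04·627 + 69.68·1326 + 38.57·257 = 119889.25.
Real GDP 2025 (at 2014 prices) = 15.07·627 + 47.01·1326 + 25.90·257 = 78440.45.
Deflator = Nominal/Real × 100 = 119889.25/78440.45 × 100 = 152.841.

152.84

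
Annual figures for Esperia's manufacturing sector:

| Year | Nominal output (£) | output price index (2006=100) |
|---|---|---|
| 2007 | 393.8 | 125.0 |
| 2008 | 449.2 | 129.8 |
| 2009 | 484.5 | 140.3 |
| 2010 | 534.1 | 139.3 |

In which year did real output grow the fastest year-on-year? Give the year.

2008: real = 449.2/1.298 = 346.07; growth vs 2007 (315.04) = 9.85%.
2009: real = 484.5/1.403 = 345.33; growth vs 2008 (346.07) = -0.21%.
2010: real = 534.1/1.393 = 383.42; growth vs 2009 (345.33) = 11.03%.

2010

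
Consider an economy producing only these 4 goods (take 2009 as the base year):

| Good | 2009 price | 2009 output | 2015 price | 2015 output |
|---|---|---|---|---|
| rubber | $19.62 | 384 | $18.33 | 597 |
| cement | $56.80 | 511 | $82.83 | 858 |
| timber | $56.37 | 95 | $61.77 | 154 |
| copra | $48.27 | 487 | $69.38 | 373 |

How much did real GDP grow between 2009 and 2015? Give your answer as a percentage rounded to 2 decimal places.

33.19%

Real GDP 2009 = Nominal GDP 2009 = 19.62·384 + 56.80·511 + 56.37·95 + 48.27·487 = 65421.52.
Real GDP 2015 (at 2009 prices) = 19.62·597 + 56.80·858 + 56.37·154 + 48.27·373 = 87133.23.
Real growth = 87133.23/65421.52 − 1 = 0.3319.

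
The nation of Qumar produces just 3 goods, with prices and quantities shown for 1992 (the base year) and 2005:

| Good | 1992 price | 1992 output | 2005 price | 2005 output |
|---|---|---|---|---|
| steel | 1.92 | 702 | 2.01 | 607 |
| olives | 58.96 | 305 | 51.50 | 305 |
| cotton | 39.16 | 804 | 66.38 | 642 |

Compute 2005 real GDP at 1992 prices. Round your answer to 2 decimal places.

Real GDP 2005 = Σ (p_1992 × q_2005) = 1.92·607 + 58.96·305 + 39.16·642 = 44288.96.

44288.96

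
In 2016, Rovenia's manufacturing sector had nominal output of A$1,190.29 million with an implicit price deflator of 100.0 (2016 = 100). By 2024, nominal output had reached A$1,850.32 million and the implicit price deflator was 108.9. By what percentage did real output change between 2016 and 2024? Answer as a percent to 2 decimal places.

42.75%

Real output 2016 = 1190.29 / 1.000 = 1190.29.
Real output 2024 = 1850.32 / 1.089 = 1699.10.
Real growth = 1699.10 / 1190.29 − 1 = 0.4275.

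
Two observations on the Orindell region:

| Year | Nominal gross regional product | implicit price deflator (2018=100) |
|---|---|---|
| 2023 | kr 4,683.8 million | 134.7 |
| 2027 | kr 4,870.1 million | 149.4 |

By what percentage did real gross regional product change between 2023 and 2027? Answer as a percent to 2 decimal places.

-6.25%

Real gross regional product 2023 = 4683.8 / 1.347 = 3477.21.
Real gross regional product 2027 = 4870.1 / 1.494 = 3259.77.
Real growth = 3259.77 / 3477.21 − 1 = -0.0625.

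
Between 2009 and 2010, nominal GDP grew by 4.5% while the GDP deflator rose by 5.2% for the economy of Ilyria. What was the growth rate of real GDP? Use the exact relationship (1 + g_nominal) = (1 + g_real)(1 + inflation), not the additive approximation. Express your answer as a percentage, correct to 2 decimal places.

-0.67%

(1 + g_nom) = (1 + g_real)(1 + π), so g_real = 1.0450 / 1.0520 − 1 = -0.00665.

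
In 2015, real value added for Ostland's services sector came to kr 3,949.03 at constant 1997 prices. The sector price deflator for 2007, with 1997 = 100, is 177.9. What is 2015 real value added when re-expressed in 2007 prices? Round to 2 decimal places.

kr 7,025.32

Real value added in 2007 prices = Real value added in 1997 prices × (P_2007/P_1997) = 3949.03 × 1.779 = 7025.32.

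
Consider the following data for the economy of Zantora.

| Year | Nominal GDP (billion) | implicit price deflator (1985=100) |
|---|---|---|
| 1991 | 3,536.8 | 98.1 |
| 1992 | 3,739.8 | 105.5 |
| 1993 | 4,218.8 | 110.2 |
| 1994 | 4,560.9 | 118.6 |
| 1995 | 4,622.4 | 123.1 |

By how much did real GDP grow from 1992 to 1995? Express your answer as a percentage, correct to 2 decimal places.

Real GDP 1992 = 3739.8/1.055 = 3544.83.
Real GDP 1995 = 4622.4/1.231 = 3755.00.
Change = 3755.00/3544.83 − 1 = 0.0593.

5.93%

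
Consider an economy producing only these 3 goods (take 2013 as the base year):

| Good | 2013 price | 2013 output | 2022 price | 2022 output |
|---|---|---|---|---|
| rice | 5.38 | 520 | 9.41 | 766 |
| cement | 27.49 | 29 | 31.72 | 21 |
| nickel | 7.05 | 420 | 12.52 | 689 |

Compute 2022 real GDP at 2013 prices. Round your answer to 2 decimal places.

9555.82

Real GDP 2022 = Σ (p_2013 × q_2022) = 5.38·766 + 27.49·21 + 7.05·689 = 9555.82.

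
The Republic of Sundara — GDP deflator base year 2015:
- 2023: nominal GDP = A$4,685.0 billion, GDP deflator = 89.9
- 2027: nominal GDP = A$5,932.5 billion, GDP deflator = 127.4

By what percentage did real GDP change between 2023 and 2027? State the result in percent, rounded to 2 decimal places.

-10.65%

Deflate each year: 2023 → 4685.0/0.899 = 5211.35; 2027 → 5932.5/1.274 = 4656.59.
So real GDP changed by 4656.59/5211.35 − 1 = -0.1065, i.e. -10.65%.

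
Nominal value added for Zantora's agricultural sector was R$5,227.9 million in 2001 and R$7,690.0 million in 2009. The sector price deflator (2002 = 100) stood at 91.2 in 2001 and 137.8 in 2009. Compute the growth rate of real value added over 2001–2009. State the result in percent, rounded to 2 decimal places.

Deflate each year: 2001 → 5227.9/0.912 = 5732.35; 2009 → 7690.0/1.378 = 5580.55.
So real value added changed by 5580.55/5732.35 − 1 = -0.0265, i.e. -2.65%.

-2.65%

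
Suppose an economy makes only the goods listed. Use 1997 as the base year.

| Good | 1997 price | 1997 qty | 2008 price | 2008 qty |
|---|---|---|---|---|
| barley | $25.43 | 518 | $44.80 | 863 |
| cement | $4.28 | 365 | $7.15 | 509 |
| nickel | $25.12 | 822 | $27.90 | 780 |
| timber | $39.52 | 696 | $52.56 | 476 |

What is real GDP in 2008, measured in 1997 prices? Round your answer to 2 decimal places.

$62529.73

Real GDP 2008 = Σ (p_1997 × q_2008) = 25.43·863 + 4.28·509 + 25.12·780 + 39.52·476 = 62529.73.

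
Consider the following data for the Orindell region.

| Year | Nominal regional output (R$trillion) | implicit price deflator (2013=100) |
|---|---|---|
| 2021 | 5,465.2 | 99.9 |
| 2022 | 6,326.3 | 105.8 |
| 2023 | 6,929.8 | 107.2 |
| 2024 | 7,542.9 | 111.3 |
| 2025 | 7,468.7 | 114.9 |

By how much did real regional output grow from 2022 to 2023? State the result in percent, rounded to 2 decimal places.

8.11%

Real regional output 2022 = 6326.3/1.058 = 5979.49.
Real regional output 2023 = 6929.8/1.072 = 6464.37.
Change = 6464.37/5979.49 − 1 = 0.0811.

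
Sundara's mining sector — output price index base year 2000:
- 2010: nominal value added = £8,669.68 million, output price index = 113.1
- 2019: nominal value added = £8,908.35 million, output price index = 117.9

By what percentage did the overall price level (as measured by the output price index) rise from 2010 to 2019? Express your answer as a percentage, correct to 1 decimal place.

4.2%

Price-level change = 117.9 / 113.1 − 1 = 0.0424.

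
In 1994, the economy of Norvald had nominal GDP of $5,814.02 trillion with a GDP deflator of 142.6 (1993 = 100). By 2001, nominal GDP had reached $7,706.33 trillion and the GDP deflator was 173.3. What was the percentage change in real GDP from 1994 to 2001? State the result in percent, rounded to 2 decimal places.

9.07%

Deflate each year: 1994 → 5814.02/1.426 = 4077.15; 2001 → 7706.33/1.733 = 4446.81.
So real GDP changed by 4446.81/4077.15 − 1 = 0.0907, i.e. 9.07%.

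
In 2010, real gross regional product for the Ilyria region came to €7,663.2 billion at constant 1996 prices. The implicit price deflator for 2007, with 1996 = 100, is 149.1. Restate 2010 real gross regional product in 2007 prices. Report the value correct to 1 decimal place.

€11,425.8 billion

Real gross regional product in 2007 prices = Real gross regional product in 1996 prices × (P_2007/P_1996) = 7663.2 × 1.491 = 11425.83.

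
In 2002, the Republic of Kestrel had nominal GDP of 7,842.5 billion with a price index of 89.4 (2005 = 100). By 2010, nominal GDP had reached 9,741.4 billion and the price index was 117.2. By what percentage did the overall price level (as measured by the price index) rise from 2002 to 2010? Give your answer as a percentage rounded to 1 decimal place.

Price-level change = 117.2 / 89.4 − 1 = 0.3110.

31.1%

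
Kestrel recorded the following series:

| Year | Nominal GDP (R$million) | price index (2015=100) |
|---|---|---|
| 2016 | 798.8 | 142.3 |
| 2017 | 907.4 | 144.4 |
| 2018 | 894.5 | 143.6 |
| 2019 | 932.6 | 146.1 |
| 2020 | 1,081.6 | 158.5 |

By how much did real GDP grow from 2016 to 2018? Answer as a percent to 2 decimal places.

10.97%

Real GDP 2016 = 798.8/1.423 = 561.35.
Real GDP 2018 = 894.5/1.436 = 622.91.
Change = 622.91/561.35 − 1 = 0.1097.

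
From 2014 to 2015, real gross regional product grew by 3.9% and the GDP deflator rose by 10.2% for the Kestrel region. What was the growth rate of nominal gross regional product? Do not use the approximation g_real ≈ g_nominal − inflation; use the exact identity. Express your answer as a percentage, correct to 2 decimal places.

(1 + g_nom) = (1 + g_real)(1 + π) = 1.0390 × 1.1020 = 1.14498.

14.50%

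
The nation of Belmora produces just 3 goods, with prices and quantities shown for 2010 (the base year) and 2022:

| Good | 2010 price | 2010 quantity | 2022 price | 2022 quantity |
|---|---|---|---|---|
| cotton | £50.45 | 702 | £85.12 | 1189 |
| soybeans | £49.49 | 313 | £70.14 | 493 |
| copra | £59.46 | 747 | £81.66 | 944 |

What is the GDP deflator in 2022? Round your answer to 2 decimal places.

151.50

Nominal GDP 2022 = 85.12·1189 + 70.14·493 + 81.66·944 = 212873.74.
Real GDP 2022 (at 2010 prices) = 50.45·1189 + 49.49·493 + 59.46·944 = 140513.86.
Deflator = Nominal/Real × 100 = 212873.74/140513.86 × 100 = 151.497.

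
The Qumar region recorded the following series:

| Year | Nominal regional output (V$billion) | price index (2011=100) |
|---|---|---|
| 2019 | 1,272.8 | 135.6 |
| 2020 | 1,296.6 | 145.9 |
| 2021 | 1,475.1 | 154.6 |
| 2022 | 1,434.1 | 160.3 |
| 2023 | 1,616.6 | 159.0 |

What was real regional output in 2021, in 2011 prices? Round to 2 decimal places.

Real regional output 2021 = 1475.1 / 1.546 = 954.14.

V$954.14 billion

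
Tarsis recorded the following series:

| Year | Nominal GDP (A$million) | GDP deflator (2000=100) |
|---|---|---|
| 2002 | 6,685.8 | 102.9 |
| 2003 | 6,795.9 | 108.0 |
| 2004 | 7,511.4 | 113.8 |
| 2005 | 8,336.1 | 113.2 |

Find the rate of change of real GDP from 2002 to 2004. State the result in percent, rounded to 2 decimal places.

1.59%

Real GDP 2002 = 6685.8/1.029 = 6497.38.
Real GDP 2004 = 7511.4/1.138 = 6600.53.
Change = 6600.53/6497.38 − 1 = 0.0159.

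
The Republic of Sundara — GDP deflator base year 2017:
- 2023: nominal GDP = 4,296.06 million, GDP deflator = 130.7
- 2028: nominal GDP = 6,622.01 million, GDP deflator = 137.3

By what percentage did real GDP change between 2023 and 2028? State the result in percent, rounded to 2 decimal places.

Real GDP 2023 = 4296.06 / 1.307 = 3286.96.
Real GDP 2028 = 6622.01 / 1.373 = 4823.02.
Real growth = 4823.02 / 3286.96 − 1 = 0.4673.

46.73%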